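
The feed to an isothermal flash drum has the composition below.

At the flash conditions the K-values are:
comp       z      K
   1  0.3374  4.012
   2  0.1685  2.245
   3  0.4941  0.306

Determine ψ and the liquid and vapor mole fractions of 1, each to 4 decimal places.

ψ = 0.5085, x_1 = 0.1333, y_1 = 0.5347

Rachford–Rice: g(ψ) = Σ zᵢ(Kᵢ−1)/(1+ψ(Kᵢ−1)) = 0.
Check two-phase: ΣzᵢKᵢ = 1.8831 > 1 and Σzᵢ/Kᵢ = 1.7739 > 1, so g(0) = 0.8831 > 0 and g(1) = -0.7739 < 0.
Iterate (Newton) starting at ψ = 0.5:
  ψ = 0.5000: g = 0.00970, g' = -1.1447 → ψ = 0.5085
Converged at ψ = 0.5085.
Compositions from xᵢ = zᵢ/(1+ψ(Kᵢ−1)), yᵢ = Kᵢxᵢ:
  1: x = 0.1333, y = 0.5347
  2: x = 0.1032, y = 0.2316
  3: x = 0.7635, y = 0.2336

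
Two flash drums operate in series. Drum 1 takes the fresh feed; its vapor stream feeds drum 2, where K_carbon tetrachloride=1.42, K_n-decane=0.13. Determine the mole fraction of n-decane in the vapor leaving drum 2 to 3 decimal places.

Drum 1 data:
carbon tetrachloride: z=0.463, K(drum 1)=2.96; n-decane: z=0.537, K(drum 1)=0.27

Drum 1:
Iterate (Newton) starting at ψ₁ = 0.5:
  ψ₁ = 0.500: g = -0.1590, g' = -1.163 → ψ₁ = 0.363
  ψ₁ = 0.363: g = -0.0035, g' = -1.137 → ψ₁ = 0.360
Converged at ψ₁ = 0.360.
Drum-1 compositions:
  carbon tetrachloride: x = 0.271, y = 0.803
  n-decane: x = 0.729, y = 0.197
Drum-2 feed = drum-1 vapor: z₂ = (0.8033, 0.1967).
Drum 2:
Let ψ₂ = V/F and solve Σ zᵢ(Kᵢ−1)/(1+ψ₂(Kᵢ−1)) = 0.
g(0) = ΣzᵢKᵢ − 1 = 0.166 and g(1) = 1 − Σzᵢ/Kᵢ = -1.079, so a root lies in (0, 1).
Newton iteration, ψ₂⁰ = 0.5:
  ψ₂ = 0.500: g = -0.0241, g' = -0.563 → ψ₂ = 0.457
  ψ₂ = 0.457: g = -0.0012, g' = -0.510 → ψ₂ = 0.455
Converged at ψ₂ = 0.455.
  carbon tetrachloride: x = 0.674, y = 0.958
  n-decane: x = 0.326, y = 0.042

y_n-decane (drum 2) = 0.042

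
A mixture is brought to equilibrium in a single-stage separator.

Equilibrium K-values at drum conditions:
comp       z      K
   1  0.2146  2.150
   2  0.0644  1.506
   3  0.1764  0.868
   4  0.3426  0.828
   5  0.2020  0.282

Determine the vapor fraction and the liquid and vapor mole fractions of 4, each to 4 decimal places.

Rachford–Rice: g(ψ) = Σ zᵢ(Kᵢ−1)/(1+ψ(Kᵢ−1)) = 0.
Feasibility: ΣzᵢKᵢ = 1.0521, Σzᵢ/Kᵢ = 1.4759 — both > 1, two phases present.
Newton–Raphson from ψ = 0.5:
  ψ = 0.5000: g = -0.13297, g' = -0.3940 → ψ = 0.1625
  ψ = 0.1625: g = -0.01058, g' = -0.3629 → ψ = 0.1334
  ψ = 0.1334: g = 0.00008, g' = -0.3690 → ψ = 0.1336
Converged at ψ = 0.1336.
Compositions from xᵢ = zᵢ/(1+ψ(Kᵢ−1)), yᵢ = Kᵢxᵢ:
  1: x = 0.1860, y = 0.3999
  2: x = 0.0603, y = 0.0908
  3: x = 0.1796, y = 0.1559
  4: x = 0.3507, y = 0.2903
  5: x = 0.2234, y = 0.0630

ψ = 0.1336, x_4 = 0.3507, y_4 = 0.2903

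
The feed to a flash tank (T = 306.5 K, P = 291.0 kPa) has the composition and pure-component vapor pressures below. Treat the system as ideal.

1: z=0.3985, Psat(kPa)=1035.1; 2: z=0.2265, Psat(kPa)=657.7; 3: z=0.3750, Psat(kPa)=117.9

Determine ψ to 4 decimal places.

Raoult's law: Kᵢ = Pᵢˢᵃᵗ/P = Pᵢˢᵃᵗ/291.0.
  K_1 = 1035.1/291.0 = 3.557045, K_2 = 657.7/291.0 = 2.260137, K_3 = 117.9/291.0 = 0.405155
Iterate (Newton) starting at ψ = 0.5:
  ψ = 0.5000: g = 0.30481, g' = -0.9061 → ψ = 0.8364
  ψ = 0.8364: g = 0.01966, g' = -0.8753 → ψ = 0.8589
  ψ = 0.8589: g = -0.00019, g' = -0.8927 → ψ = 0.8587
Converged at ψ = 0.8587.

ψ = 0.8587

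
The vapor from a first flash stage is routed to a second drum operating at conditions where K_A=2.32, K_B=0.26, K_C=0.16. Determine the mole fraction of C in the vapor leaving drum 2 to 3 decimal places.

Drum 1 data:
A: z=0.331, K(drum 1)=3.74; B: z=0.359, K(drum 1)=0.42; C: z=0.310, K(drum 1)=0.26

y_C (drum 2) = 0.040

Drum 1:
Rachford–Rice: g(ψ₁) = Σ zᵢ(Kᵢ−1)/(1+ψ₁(Kᵢ−1)) = 0.
Check two-phase: ΣzᵢKᵢ = 1.469 > 1 and Σzᵢ/Kᵢ = 2.136 > 1, so g(0) = 0.469 > 0 and g(1) = -1.136 < 0.
Iterate (Newton) starting at ψ₁ = 0.47:
  ψ₁ = 0.470: g = -0.2416, g' = -1.102 → ψ₁ = 0.251
  ψ₁ = 0.251: g = 0.0122, g' = -1.294 → ψ₁ = 0.260
Converged at ψ₁ = 0.260.
Drum-1 compositions:
  A: x = 0.193, y = 0.723
  B: x = 0.423, y = 0.178
  C: x = 0.384, y = 0.100
Drum-2 feed = drum-1 vapor: z₂ = (0.7226, 0.1776, 0.0998).
Drum 2:
Material balance + equilibrium reduce to Σ zᵢ(Kᵢ−1)/(1+ψ₂(Kᵢ−1)) = 0.
g(0) = ΣzᵢKᵢ − 1 = 0.739 and g(1) = 1 − Σzᵢ/Kᵢ = -0.618, so a root lies in (0, 1).
Newton iteration, ψ₂⁰ = 0.55:
  ψ₂ = 0.550: g = 0.1751, g' = -0.943 → ψ₂ = 0.736
  ψ₂ = 0.736: g = -0.0242, g' = -1.276 → ψ₂ = 0.717
  ψ₂ = 0.717: g = -0.0006, g' = -1.218 → ψ₂ = 0.716
Converged at ψ₂ = 0.716.
  A: x = 0.371, y = 0.862
  B: x = 0.378, y = 0.098
  C: x = 0.251, y = 0.040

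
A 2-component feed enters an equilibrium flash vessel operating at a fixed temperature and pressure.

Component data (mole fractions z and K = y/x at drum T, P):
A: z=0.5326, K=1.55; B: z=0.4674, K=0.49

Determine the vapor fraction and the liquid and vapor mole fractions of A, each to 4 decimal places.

ψ = 0.1945, x_A = 0.4811, y_A = 0.7458

Let ψ = V/F and solve Σ zᵢ(Kᵢ−1)/(1+ψ(Kᵢ−1)) = 0.
Feasibility: ΣzᵢKᵢ = 1.0546, Σzᵢ/Kᵢ = 1.2975 — both > 1, two phases present.
Iterate (Newton) starting at ψ = 0.5:
  ψ = 0.5000: g = -0.09022, g' = -0.3181 → ψ = 0.2164
  ψ = 0.2164: g = -0.00618, g' = -0.2823 → ψ = 0.1945
Converged at ψ = 0.1945.
Compositions from xᵢ = zᵢ/(1+ψ(Kᵢ−1)), yᵢ = Kᵢxᵢ:
  A: x = 0.4811, y = 0.7458
  B: x = 0.5189, y = 0.2542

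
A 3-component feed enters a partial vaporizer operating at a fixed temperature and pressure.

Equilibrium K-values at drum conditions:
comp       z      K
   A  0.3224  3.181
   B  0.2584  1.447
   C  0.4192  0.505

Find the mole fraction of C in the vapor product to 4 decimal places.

Newton–Raphson from ψ = 0.33:
  ψ = 0.3300: g = 0.26151, g' = -0.7045 → ψ = 0.7012
  ψ = 0.7012: g = 0.04812, g' = -0.5106 → ψ = 0.7955
Converged at ψ = 0.7955.
Compositions from xᵢ = zᵢ/(1+ψ(Kᵢ−1)), yᵢ = Kᵢxᵢ:
  A: x = 0.1179, y = 0.3750
  B: x = 0.1906, y = 0.2758
  C: x = 0.6915, y = 0.3492

y_C = 0.3492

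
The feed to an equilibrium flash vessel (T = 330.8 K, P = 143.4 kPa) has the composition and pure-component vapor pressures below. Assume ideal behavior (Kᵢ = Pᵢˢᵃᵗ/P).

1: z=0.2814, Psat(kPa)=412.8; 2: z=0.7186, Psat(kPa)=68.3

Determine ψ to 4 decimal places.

ψ = 0.1548

Raoult's law: Kᵢ = Pᵢˢᵃᵗ/P = Pᵢˢᵃᵗ/143.4.
  K_1 = 412.8/143.4 = 2.878661, K_2 = 68.3/143.4 = 0.476290
Material balance + equilibrium reduce to Σ zᵢ(Kᵢ−1)/(1+ψ(Kᵢ−1)) = 0.
Check two-phase: ΣzᵢKᵢ = 1.1523 > 1 and Σzᵢ/Kᵢ = 1.6065 > 1, so g(0) = 0.1523 > 0 and g(1) = -0.6065 < 0.
Newton–Raphson from ψ = 0.5:
  ψ = 0.5000: g = -0.23725, g' = -0.6258 → ψ = 0.1209
  ψ = 0.1209: g = 0.02904, g' = -0.8842 → ψ = 0.1537
  ψ = 0.1537: g = 0.00090, g' = -0.8310 → ψ = 0.1548
Converged at ψ = 0.1548.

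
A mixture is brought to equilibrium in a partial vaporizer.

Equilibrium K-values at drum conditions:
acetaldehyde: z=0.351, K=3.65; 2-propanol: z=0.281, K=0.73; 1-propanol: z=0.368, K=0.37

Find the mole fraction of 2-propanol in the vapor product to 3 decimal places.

y_2-propanol = 0.235

Let ψ = V/F and solve Σ zᵢ(Kᵢ−1)/(1+ψ(Kᵢ−1)) = 0.
g(0) = ΣzᵢKᵢ − 1 = 0.622 and g(1) = 1 − Σzᵢ/Kᵢ = -0.476, so a root lies in (0, 1).
Iterate (Newton) starting at ψ = 0.5:
  ψ = 0.500: g = -0.0261, g' = -0.795 → ψ = 0.467
Converged at ψ = 0.467.
Compositions from xᵢ = zᵢ/(1+ψ(Kᵢ−1)), yᵢ = Kᵢxᵢ:
  acetaldehyde: x = 0.157, y = 0.572
  2-propanol: x = 0.322, y = 0.235
  1-propanol: x = 0.522, y = 0.193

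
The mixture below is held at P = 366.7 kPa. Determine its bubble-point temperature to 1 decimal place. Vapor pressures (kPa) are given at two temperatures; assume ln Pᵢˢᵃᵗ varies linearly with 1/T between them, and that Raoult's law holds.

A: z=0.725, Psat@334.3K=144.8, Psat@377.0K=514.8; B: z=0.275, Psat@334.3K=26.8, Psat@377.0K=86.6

T = 374.0 K

Bubble-point temperature: ΣzᵢPᵢˢᵃᵗ(T) = P. Interpolate ln Pᵢˢᵃᵗ = aᵢ + bᵢ/T.
  T = 334.3 K: ΣzᵢPᵢˢᵃᵗ = 112.35 kPa
  T = 377.0 K: ΣzᵢPᵢˢᵃᵗ = 397.04 kPa
  T = 355.6 K: ΣzᵢPᵢˢᵃᵗ = 219.03 kPa
  T = 366.3 K: ΣzᵢPᵢˢᵃᵗ = 297.46 kPa
  T = 371.6 K: ΣzᵢPᵢˢᵃᵗ = 343.92 kPa
  T = 374.3 K: ΣzᵢPᵢˢᵃᵗ = 369.72 kPa
Interpolating between 371.6 K and 374.3 K gives T ≈ 374.0 K.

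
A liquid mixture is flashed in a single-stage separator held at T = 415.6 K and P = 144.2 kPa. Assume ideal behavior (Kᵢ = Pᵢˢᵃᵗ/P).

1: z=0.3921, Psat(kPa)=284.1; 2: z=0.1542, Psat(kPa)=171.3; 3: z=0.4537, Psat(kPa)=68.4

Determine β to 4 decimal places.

β = 0.3975

Raoult's law: Kᵢ = Pᵢˢᵃᵗ/P = Pᵢˢᵃᵗ/144.2.
  K_1 = 284.1/144.2 = 1.970180, K_2 = 171.3/144.2 = 1.187933, K_3 = 68.4/144.2 = 0.474341
Material balance + equilibrium reduce to Σ zᵢ(Kᵢ−1)/(1+β(Kᵢ−1)) = 0.
Check two-phase: ΣzᵢKᵢ = 1.1709 > 1 and Σzᵢ/Kᵢ = 1.2853 > 1, so g(0) = 0.1709 > 0 and g(1) = -0.2853 < 0.
Newton–Raphson from β = 0.5:
  β = 0.5000: g = -0.04088, g' = -0.4026 → β = 0.3985
  β = 0.3985: g = -0.00037, g' = -0.3973 → β = 0.3975
Converged at β = 0.3975.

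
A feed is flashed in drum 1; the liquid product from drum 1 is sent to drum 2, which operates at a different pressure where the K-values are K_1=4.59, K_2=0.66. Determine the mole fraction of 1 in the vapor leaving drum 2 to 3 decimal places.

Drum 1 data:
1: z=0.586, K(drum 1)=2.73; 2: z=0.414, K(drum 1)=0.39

y_1 (drum 2) = 0.397

Drum 1:
Let ψ₁ = V/F and solve Σ zᵢ(Kᵢ−1)/(1+ψ₁(Kᵢ−1)) = 0.
Feasibility: ΣzᵢKᵢ = 1.761, Σzᵢ/Kᵢ = 1.276 — both > 1, two phases present.
Binary case is linear: z₁(K₁−1)(1+ψ₁(K₂−1)) + z₂(K₂−1)(1+ψ₁(K₁−1)) = 0
⇒ ψ₁ = [z₁(K₁−1)+z₂(K₂−1)] / [−(K₁−1)(K₂−1)] = 0.7612/1.0553 = 0.721
Drum-1 compositions:
  1: x = 0.261, y = 0.712
  2: x = 0.739, y = 0.288
Drum-2 feed = drum-1 liquid: z₂ = (0.2607, 0.7393).
Drum 2:
Let ψ₂ = V/F and solve Σ zᵢ(Kᵢ−1)/(1+ψ₂(Kᵢ−1)) = 0.
g(0) = ΣzᵢKᵢ − 1 = 0.684 and g(1) = 1 − Σzᵢ/Kᵢ = -0.177, so a root lies in (0, 1).
Newton–Raphson from ψ₂ = 0.57:
  ψ₂ = 0.570: g = -0.0046, g' = -0.494 → ψ₂ = 0.561
Converged at ψ₂ = 0.561.
  1: x = 0.087, y = 0.397
  2: x = 0.913, y = 0.603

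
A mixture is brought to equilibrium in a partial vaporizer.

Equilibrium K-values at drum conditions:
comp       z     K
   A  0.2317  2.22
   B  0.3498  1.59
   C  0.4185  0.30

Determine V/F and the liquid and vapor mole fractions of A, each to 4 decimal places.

Material balance + equilibrium reduce to Σ zᵢ(Kᵢ−1)/(1+V/F(Kᵢ−1)) = 0.
Feasibility: ΣzᵢKᵢ = 1.1961, Σzᵢ/Kᵢ = 1.7194 — both > 1, two phases present.
Iterate (Newton) starting at V/F = 0.35:
  V/F = 0.3500: g = -0.01887, g' = -0.6128 → V/F = 0.3192
  V/F = 0.3192: g = -0.00013, g' = -0.6049 → V/F = 0.3190
Converged at V/F = 0.3190.
Compositions from xᵢ = zᵢ/(1+V/F(Kᵢ−1)), yᵢ = Kᵢxᵢ:
  A: x = 0.1668, y = 0.3703
  B: x = 0.2944, y = 0.4681
  C: x = 0.5388, y = 0.1616

V/F = 0.3190, x_A = 0.1668, y_A = 0.3703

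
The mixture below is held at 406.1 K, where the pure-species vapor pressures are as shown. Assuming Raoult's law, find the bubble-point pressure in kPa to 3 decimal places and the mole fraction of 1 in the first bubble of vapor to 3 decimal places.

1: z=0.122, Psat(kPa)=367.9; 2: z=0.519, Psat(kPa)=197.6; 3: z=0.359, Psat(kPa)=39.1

Pbub = 161.475 kPa, y_1 = 0.278

At the bubble point ψ → 0, so ΣzᵢKᵢ = 1 with Kᵢ = Pᵢˢᵃᵗ/P ⇒ P = ΣzᵢPᵢˢᵃᵗ.
P = 0.122·367.9 + 0.519·197.6 + 0.359·39.1 = 161.475 kPa
yᵢ = zᵢPᵢˢᵃᵗ/P ⇒ y_1 = 0.122·367.9/161.475 = 0.278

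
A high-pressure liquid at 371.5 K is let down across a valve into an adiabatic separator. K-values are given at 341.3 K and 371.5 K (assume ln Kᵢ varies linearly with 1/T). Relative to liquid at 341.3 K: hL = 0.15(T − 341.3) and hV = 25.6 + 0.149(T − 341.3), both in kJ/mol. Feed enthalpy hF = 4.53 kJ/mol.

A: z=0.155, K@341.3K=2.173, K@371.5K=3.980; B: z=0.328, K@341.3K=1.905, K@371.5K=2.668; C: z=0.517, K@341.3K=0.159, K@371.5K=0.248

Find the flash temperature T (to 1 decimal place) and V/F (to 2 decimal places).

T = 347.1 K, V/F = 0.14

Adiabatic flash: solve Rachford–Rice at each trial T, then check hF = ψ·hV(T) + (1−ψ)·hL(T).
  T = 341.3 K: K = (2.173, 1.905, 0.159), RR gives ψ = 0.052, H_out = 1.337 kJ/mol
  T = 371.5 K: K = (3.980, 2.668, 0.248), RR gives ψ = 0.386, H_out = 14.396 kJ/mol
  T = 356.4 K: K = (2.979, 2.271, 0.200), RR gives ψ = 0.254, H_out = 8.775 kJ/mol
  T = 348.9 K: K = (2.556, 2.085, 0.179), RR gives ψ = 0.168, H_out = 5.436 kJ/mol
  T = 345.1 K: K = (2.359, 1.994, 0.169), RR gives ψ = 0.115, H_out = 3.502 kJ/mol
  T = 347.0 K: K = (2.456, 2.039, 0.174), RR gives ψ = 0.142, H_out = 4.494 kJ/mol
Linear interpolation between T = 347.0 (H_out = 4.494) and T = 348.9 (H_out = 5.436) on hF = 4.53 gives T ≈ 347.1 K, at which ψ = 0.14.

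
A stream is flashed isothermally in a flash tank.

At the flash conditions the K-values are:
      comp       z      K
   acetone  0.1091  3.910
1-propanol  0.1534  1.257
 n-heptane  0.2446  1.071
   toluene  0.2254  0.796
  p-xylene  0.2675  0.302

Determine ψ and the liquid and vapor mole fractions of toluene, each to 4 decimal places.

Material balance + equilibrium reduce to Σ zᵢ(Kᵢ−1)/(1+ψ(Kᵢ−1)) = 0.
Check two-phase: ΣzᵢKᵢ = 1.1416 > 1 and Σzᵢ/Kᵢ = 1.5473 > 1, so g(0) = 0.1416 > 0 and g(1) = -0.5473 < 0.
Iterate (Newton) starting at ψ = 0.43:
  ψ = 0.4300: g = -0.12382, g' = -0.4690 → ψ = 0.1660
  ψ = 0.1660: g = 0.01027, g' = -0.6073 → ψ = 0.1829
  ψ = 0.1829: g = 0.00019, g' = -0.5853 → ψ = 0.1832
Converged at ψ = 0.1832.
Compositions from xᵢ = zᵢ/(1+ψ(Kᵢ−1)), yᵢ = Kᵢxᵢ:
  acetone: x = 0.0712, y = 0.2782
  1-propanol: x = 0.1465, y = 0.1842
  n-heptane: x = 0.2415, y = 0.2586
  toluene: x = 0.2342, y = 0.1864
  p-xylene: x = 0.3067, y = 0.0926

ψ = 0.1832, x_toluene = 0.2342, y_toluene = 0.1864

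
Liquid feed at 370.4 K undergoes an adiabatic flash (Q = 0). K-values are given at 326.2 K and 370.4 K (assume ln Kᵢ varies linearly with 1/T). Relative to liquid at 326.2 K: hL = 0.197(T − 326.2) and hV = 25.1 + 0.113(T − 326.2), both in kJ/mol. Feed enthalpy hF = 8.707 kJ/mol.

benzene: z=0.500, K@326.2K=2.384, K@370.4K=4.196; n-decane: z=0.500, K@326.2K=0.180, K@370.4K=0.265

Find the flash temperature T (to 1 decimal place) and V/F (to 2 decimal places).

Adiabatic flash: solve Rachford–Rice at each trial T, then check hF = ψ·hV(T) + (1−ψ)·hL(T).
  T = 326.2 K: K = (2.384, 0.180), RR gives ψ = 0.248, H_out = 6.237 kJ/mol
  T = 370.4 K: K = (4.196, 0.265), RR gives ψ = 0.524, H_out = 19.911 kJ/mol
  T = 348.3 K: K = (3.220, 0.221), RR gives ψ = 0.417, H_out = 14.040 kJ/mol
  T = 337.2 K: K = (2.782, 0.200), RR gives ψ = 0.345, H_out = 10.497 kJ/mol
  T = 331.7 K: K = (2.579, 0.190), RR gives ψ = 0.301, H_out = 8.488 kJ/mol
  T = 334.4 K: K = (2.678, 0.195), RR gives ψ = 0.323, H_out = 9.500 kJ/mol
  T = 333.0 K: K = (2.626, 0.192), RR gives ψ = 0.312, H_out = 8.982 kJ/mol
Linear interpolation between T = 331.7 (H_out = 8.488) and T = 333.0 (H_out = 8.982) on hF = 8.707 gives T ≈ 332.3 K, at which ψ = 0.31.

T = 332.3 K, V/F = 0.31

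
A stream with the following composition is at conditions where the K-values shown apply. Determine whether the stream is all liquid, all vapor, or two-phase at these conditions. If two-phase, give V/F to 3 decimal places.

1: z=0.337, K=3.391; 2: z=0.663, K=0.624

ΣzᵢKᵢ = 1.556; Σzᵢ/Kᵢ = 1.162.
Both exceed 1, so a two-phase solution exists.
Let ψ = V/F and solve Σ zᵢ(Kᵢ−1)/(1+ψ(Kᵢ−1)) = 0.
Binary case is linear: z₁(K₁−1)(1+ψ(K₂−1)) + z₂(K₂−1)(1+ψ(K₁−1)) = 0
⇒ ψ = [z₁(K₁−1)+z₂(K₂−1)] / [−(K₁−1)(K₂−1)] = 0.5565/0.8990 = 0.619

two-phase, V/F = 0.619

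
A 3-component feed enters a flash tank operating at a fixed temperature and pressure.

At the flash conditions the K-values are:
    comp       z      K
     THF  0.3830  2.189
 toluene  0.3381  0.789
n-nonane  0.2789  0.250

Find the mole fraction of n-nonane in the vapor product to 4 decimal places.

y_n-nonane = 0.0884

Material balance + equilibrium reduce to Σ zᵢ(Kᵢ−1)/(1+ψ(Kᵢ−1)) = 0.
Check two-phase: ΣzᵢKᵢ = 1.1749 > 1 and Σzᵢ/Kᵢ = 1.7191 > 1, so g(0) = 0.1749 > 0 and g(1) = -0.7191 < 0.
Newton iteration, ψ⁰ = 0.52:
  ψ = 0.5200: g = -0.14164, g' = -0.6474 → ψ = 0.3012
  ψ = 0.3012: g = -0.01109, g' = -0.5725 → ψ = 0.2818
Converged at ψ = 0.2818.
Compositions from xᵢ = zᵢ/(1+ψ(Kᵢ−1)), yᵢ = Kᵢxᵢ:
  THF: x = 0.2869, y = 0.6280
  toluene: x = 0.3595, y = 0.2836
  n-nonane: x = 0.3537, y = 0.0884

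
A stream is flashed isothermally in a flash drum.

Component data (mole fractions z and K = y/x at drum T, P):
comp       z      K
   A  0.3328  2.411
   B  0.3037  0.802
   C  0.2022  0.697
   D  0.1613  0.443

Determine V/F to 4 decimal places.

V/F = 0.5328

Newton–Raphson from V/F = 0.5:
  V/F = 0.5000: g = 0.01186, g' = -0.3644 → V/F = 0.5326
  V/F = 0.5326: g = 0.00010, g' = -0.3584 → V/F = 0.5328
Converged at V/F = 0.5328.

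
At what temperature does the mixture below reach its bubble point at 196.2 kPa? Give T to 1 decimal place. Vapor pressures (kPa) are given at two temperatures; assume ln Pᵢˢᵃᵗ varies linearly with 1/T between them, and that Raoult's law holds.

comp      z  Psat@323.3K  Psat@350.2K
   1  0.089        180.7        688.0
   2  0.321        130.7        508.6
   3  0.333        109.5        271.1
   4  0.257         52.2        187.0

Bubble-point temperature: ΣzᵢPᵢˢᵃᵗ(T) = P. Interpolate ln Pᵢˢᵃᵗ = aᵢ + bᵢ/T.
  T = 323.3 K: ΣzᵢPᵢˢᵃᵗ = 107.92 kPa
  T = 350.2 K: ΣzᵢPᵢˢᵃᵗ = 362.83 kPa
  T = 336.8 K: ΣzᵢPᵢˢᵃᵗ = 202.19 kPa
  T = 330.1 K: ΣzᵢPᵢˢᵃᵗ = 148.81 kPa
  T = 333.5 K: ΣzᵢPᵢˢᵃᵗ = 174.07 kPa
  T = 335.1 K: ΣzᵢPᵢˢᵃᵗ = 187.23 kPa
Interpolating between 335.1 K and 336.8 K gives T ≈ 336.1 K.

T = 336.1 K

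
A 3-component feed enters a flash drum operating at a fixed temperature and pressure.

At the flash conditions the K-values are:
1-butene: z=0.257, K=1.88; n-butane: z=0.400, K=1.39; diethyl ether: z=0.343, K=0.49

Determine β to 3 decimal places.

β = 0.671

Iterate (Newton) starting at β = 0.52:
  β = 0.520: g = 0.0468, g' = -0.301 → β = 0.675
  β = 0.675: g = -0.0015, g' = -0.324 → β = 0.671
Converged at β = 0.671.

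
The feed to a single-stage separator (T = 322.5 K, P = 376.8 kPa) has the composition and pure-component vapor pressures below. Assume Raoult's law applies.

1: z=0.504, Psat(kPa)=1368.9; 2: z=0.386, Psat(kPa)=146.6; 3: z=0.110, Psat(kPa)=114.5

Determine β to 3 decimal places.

Raoult's law: Kᵢ = Pᵢˢᵃᵗ/P = Pᵢˢᵃᵗ/376.8.
  K_1 = 1368.9/376.8 = 3.63296, K_2 = 146.6/376.8 = 0.38907, K_3 = 114.5/376.8 = 0.30387
Rachford–Rice: g(β) = Σ zᵢ(Kᵢ−1)/(1+β(Kᵢ−1)) = 0.
Feasibility: ΣzᵢKᵢ = 2.015, Σzᵢ/Kᵢ = 1.493 — both > 1, two phases present.
Newton iteration, β⁰ = 0.56:
  β = 0.560: g = 0.0523, g' = -1.047 → β = 0.610
Converged at β = 0.610.

β = 0.610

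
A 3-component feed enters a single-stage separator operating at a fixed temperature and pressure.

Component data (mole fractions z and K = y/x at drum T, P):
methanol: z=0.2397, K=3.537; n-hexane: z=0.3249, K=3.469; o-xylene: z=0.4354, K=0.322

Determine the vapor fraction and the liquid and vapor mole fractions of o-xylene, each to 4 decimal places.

Rachford–Rice: g(ψ) = Σ zᵢ(Kᵢ−1)/(1+ψ(Kᵢ−1)) = 0.
Feasibility: ΣzᵢKᵢ = 2.1151, Σzᵢ/Kᵢ = 1.5136 — both > 1, two phases present.
Newton iteration, ψ⁰ = 0.49:
  ψ = 0.4900: g = 0.19205, g' = -1.1610 → ψ = 0.6554
  ψ = 0.6554: g = 0.00347, g' = -1.1548 → ψ = 0.6584
Converged at ψ = 0.6584.
Compositions from xᵢ = zᵢ/(1+ψ(Kᵢ−1)), yᵢ = Kᵢxᵢ:
  methanol: x = 0.0898, y = 0.3175
  n-hexane: x = 0.1237, y = 0.4293
  o-xylene: x = 0.7865, y = 0.2533

ψ = 0.6584, x_o-xylene = 0.7865, y_o-xylene = 0.2533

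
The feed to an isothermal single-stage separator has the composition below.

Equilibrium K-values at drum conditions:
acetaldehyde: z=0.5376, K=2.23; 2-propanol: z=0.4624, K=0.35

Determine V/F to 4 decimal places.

Binary case is linear: z₁(K₁−1)(1+V/F(K₂−1)) + z₂(K₂−1)(1+V/F(K₁−1)) = 0
⇒ V/F = [z₁(K₁−1)+z₂(K₂−1)] / [−(K₁−1)(K₂−1)] = 0.36069/0.79950 = 0.4511

V/F = 0.4511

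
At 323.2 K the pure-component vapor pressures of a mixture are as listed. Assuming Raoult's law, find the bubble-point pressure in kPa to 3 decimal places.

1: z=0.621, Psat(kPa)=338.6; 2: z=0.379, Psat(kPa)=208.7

Pbub = 289.368 kPa

At the bubble point ψ → 0, so ΣzᵢKᵢ = 1 with Kᵢ = Pᵢˢᵃᵗ/P ⇒ P = ΣzᵢPᵢˢᵃᵗ.
P = 0.621·338.6 + 0.379·208.7 = 289.368 kPa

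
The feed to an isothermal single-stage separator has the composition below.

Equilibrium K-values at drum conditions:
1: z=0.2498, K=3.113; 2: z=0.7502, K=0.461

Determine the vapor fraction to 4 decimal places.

ψ = 0.1084

Material balance + equilibrium reduce to Σ zᵢ(Kᵢ−1)/(1+ψ(Kᵢ−1)) = 0.
Feasibility: ΣzᵢKᵢ = 1.1235, Σzᵢ/Kᵢ = 1.7076 — both > 1, two phases present.
Iterate (Newton) starting at ψ = 0.5:
  ψ = 0.5000: g = -0.29687, g' = -0.6721 → ψ = 0.0583
  ψ = 0.0583: g = 0.05244, g' = -1.1163 → ψ = 0.1053
  ψ = 0.1053: g = 0.00308, g' = -0.9912 → ψ = 0.1084
Converged at ψ = 0.1084.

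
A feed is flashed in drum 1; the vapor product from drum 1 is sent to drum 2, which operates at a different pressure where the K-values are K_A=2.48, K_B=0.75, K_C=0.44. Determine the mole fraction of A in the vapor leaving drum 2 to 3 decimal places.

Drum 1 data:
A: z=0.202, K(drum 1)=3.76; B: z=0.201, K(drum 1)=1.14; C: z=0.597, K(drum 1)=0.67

Drum 1:
Rachford–Rice: g(ψ₁) = Σ zᵢ(Kᵢ−1)/(1+ψ₁(Kᵢ−1)) = 0.
g(0) = ΣzᵢKᵢ − 1 = 0.389 and g(1) = 1 − Σzᵢ/Kᵢ = -0.121, so a root lies in (0, 1).
Newton iteration, ψ₁⁰ = 0.44:
  ψ₁ = 0.440: g = 0.0478, g' = -0.406 → ψ₁ = 0.558
  ψ₁ = 0.558: g = 0.0042, g' = -0.340 → ψ₁ = 0.570
Converged at ψ₁ = 0.570.
Drum-1 compositions:
  A: x = 0.078, y = 0.295
  B: x = 0.186, y = 0.212
  C: x = 0.735, y = 0.493
Drum-2 feed = drum-1 vapor: z₂ = (0.2951, 0.2122, 0.4927).
Drum 2:
Material balance + equilibrium reduce to Σ zᵢ(Kᵢ−1)/(1+ψ₂(Kᵢ−1)) = 0.
Check two-phase: ΣzᵢKᵢ = 1.108 > 1 and Σzᵢ/Kᵢ = 1.522 > 1, so g(0) = 0.108 > 0 and g(1) = -0.522 < 0.
Newton iteration, ψ₂⁰ = 0.5:
  ψ₂ = 0.500: g = -0.1928, g' = -0.529 → ψ₂ = 0.135
  ψ₂ = 0.135: g = 0.0104, g' = -0.644 → ψ₂ = 0.152
Converged at ψ₂ = 0.152.
  A: x = 0.241, y = 0.598
  B: x = 0.221, y = 0.165
  C: x = 0.538, y = 0.237

y_A (drum 2) = 0.598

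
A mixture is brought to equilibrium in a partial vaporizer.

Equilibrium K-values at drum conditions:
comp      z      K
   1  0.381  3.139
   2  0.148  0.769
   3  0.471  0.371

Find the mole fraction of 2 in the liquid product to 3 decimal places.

x_2 = 0.163

Rachford–Rice: g(V/F) = Σ zᵢ(Kᵢ−1)/(1+V/F(Kᵢ−1)) = 0.
Check two-phase: ΣzᵢKᵢ = 1.485 > 1 and Σzᵢ/Kᵢ = 1.583 > 1, so g(0) = 0.485 > 0 and g(1) = -0.583 < 0.
Newton iteration, V/F⁰ = 0.61:
  V/F = 0.610: g = -0.1669, g' = -0.829 → V/F = 0.409
  V/F = 0.409: g = -0.0018, g' = -0.843 → V/F = 0.407
Converged at V/F = 0.407.
Compositions from xᵢ = zᵢ/(1+V/F(Kᵢ−1)), yᵢ = Kᵢxᵢ:
  1: x = 0.204, y = 0.640
  2: x = 0.163, y = 0.126
  3: x = 0.633, y = 0.235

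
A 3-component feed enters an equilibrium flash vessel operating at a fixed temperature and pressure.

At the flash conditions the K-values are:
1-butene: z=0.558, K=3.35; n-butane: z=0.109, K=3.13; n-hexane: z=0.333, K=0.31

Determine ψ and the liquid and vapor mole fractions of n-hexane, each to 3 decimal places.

ψ = 0.823, x_n-hexane = 0.770, y_n-hexane = 0.239

Newton–Raphson from ψ = 0.31:
  ψ = 0.310: g = 0.6062, g' = -1.467 → ψ = 0.723
  ψ = 0.723: g = 0.1186, g' = -1.131 → ψ = 0.828
  ψ = 0.828: g = -0.0068, g' = -1.283 → ψ = 0.823
Converged at ψ = 0.823.
Compositions from xᵢ = zᵢ/(1+ψ(Kᵢ−1)), yᵢ = Kᵢxᵢ:
  1-butene: x = 0.190, y = 0.637
  n-butane: x = 0.040, y = 0.124
  n-hexane: x = 0.770, y = 0.239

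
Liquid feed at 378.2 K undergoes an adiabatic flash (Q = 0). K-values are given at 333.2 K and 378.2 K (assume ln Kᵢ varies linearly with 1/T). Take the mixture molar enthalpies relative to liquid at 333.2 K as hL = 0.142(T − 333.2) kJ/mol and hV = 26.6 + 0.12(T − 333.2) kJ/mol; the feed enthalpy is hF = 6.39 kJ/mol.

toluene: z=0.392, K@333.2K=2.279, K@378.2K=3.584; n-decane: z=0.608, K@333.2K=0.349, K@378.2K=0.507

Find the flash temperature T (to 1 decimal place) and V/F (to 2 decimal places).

T = 339.9 K, V/F = 0.21

Adiabatic flash: solve Rachford–Rice at each trial T, then check hF = ψ·hV(T) + (1−ψ)·hL(T).
  T = 333.2 K: K = (2.279, 0.349), RR gives ψ = 0.127, H_out = 3.372 kJ/mol
  T = 378.2 K: K = (3.584, 0.507), RR gives ψ = 0.560, H_out = 20.727 kJ/mol
  T = 355.7 K: K = (2.899, 0.426), RR gives ψ = 0.362, H_out = 12.655 kJ/mol
  T = 344.4 K: K = (2.579, 0.387), RR gives ψ = 0.254, H_out = 8.283 kJ/mol
  T = 338.8 K: K = (2.427, 0.368), RR gives ψ = 0.194, H_out = 5.925 kJ/mol
  T = 341.6 K: K = (2.503, 0.377), RR gives ψ = 0.225, H_out = 7.125 kJ/mol
  T = 340.2 K: K = (2.465, 0.372), RR gives ψ = 0.209, H_out = 6.531 kJ/mol
Linear interpolation between T = 338.8 (H_out = 5.925) and T = 340.2 (H_out = 6.531) on hF = 6.39 gives T ≈ 339.9 K, at which ψ = 0.21.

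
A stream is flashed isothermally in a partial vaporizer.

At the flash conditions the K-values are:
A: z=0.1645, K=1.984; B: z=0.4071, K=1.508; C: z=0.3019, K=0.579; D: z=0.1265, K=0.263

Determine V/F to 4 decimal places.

Newton iteration, V/F⁰ = 0.5:
  V/F = 0.5000: g = -0.03521, g' = -0.3965 → V/F = 0.4112
  V/F = 0.4112: g = -0.00116, g' = -0.3723 → V/F = 0.4081
Converged at V/F = 0.4081.

V/F = 0.4081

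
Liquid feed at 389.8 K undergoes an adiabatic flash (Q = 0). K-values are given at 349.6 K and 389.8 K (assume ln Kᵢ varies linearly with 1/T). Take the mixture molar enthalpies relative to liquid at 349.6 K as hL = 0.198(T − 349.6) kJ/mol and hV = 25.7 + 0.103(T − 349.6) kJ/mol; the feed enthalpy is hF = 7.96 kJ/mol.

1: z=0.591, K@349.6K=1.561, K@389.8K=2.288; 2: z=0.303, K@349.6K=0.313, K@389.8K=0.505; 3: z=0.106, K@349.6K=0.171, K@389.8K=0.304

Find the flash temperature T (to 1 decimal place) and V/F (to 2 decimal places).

Adiabatic flash: solve Rachford–Rice at each trial T, then check hF = ψ·hV(T) + (1−ψ)·hL(T).
  T = 349.6 K: K = (1.561, 0.313, 0.171), RR gives ψ = 0.087, H_out = 2.237 kJ/mol
  T = 389.8 K: K = (2.288, 0.505, 0.304), RR gives ψ = 0.741, H_out = 24.182 kJ/mol
  T = 369.7 K: K = (1.910, 0.403, 0.232), RR gives ψ = 0.466, H_out = 15.063 kJ/mol
  T = 359.6 K: K = (1.731, 0.356, 0.200), RR gives ψ = 0.301, H_out = 9.437 kJ/mol
  T = 354.6 K: K = (1.645, 0.334, 0.185), RR gives ψ = 0.203, H_out = 6.119 kJ/mol
  T = 357.1 K: K = (1.687, 0.345, 0.192), RR gives ψ = 0.254, H_out = 7.836 kJ/mol
  T = 358.4 K: K = (1.710, 0.351, 0.196), RR gives ψ = 0.279, H_out = 8.682 kJ/mol
Linear interpolation between T = 357.1 (H_out = 7.836) and T = 358.4 (H_out = 8.682) on hF = 7.96 gives T ≈ 357.3 K, at which ψ = 0.26.

T = 357.3 K, V/F = 0.26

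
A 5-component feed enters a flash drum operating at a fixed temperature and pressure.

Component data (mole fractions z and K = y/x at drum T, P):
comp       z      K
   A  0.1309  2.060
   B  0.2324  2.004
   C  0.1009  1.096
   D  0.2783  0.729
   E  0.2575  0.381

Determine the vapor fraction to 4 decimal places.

ψ = 0.3409

Let ψ = V/F and solve Σ zᵢ(Kᵢ−1)/(1+ψ(Kᵢ−1)) = 0.
Check two-phase: ΣzᵢKᵢ = 1.1470 > 1 and Σzᵢ/Kᵢ = 1.3292 > 1, so g(0) = 0.1470 > 0 and g(1) = -0.3292 < 0.
Newton–Raphson from ψ = 0.5:
  ψ = 0.5000: g = -0.06280, g' = -0.4018 → ψ = 0.3437
  ψ = 0.3437: g = -0.00109, g' = -0.3934 → ψ = 0.3409
Converged at ψ = 0.3409.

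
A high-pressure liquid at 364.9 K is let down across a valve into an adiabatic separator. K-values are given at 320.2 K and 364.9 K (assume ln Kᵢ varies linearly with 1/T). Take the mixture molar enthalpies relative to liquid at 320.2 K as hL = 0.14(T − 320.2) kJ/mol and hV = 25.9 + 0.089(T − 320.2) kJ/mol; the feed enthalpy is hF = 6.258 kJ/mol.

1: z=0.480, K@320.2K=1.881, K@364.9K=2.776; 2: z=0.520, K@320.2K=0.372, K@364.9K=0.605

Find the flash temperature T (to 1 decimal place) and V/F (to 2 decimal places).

T = 323.2 K, V/F = 0.23

Adiabatic flash: solve Rachford–Rice at each trial T, then check hF = ψ·hV(T) + (1−ψ)·hL(T).
  T = 320.2 K: K = (1.881, 0.372), RR gives ψ = 0.174, H_out = 4.509 kJ/mol
  T = 364.9 K: K = (2.776, 0.605), RR gives ψ = 0.922, H_out = 28.045 kJ/mol
  T = 342.5 K: K = (2.313, 0.482), RR gives ψ = 0.530, H_out = 16.251 kJ/mol
  T = 331.4 K: K = (2.094, 0.425), RR gives ψ = 0.360, H_out = 10.690 kJ/mol
  T = 325.8 K: K = (1.987, 0.398), RR gives ψ = 0.271, H_out = 7.716 kJ/mol
  T = 323.0 K: K = (1.934, 0.385), RR gives ψ = 0.223, H_out = 6.149 kJ/mol
  T = 324.4 K: K = (1.960, 0.392), RR gives ψ = 0.247, H_out = 6.940 kJ/mol
Linear interpolation between T = 323.0 (H_out = 6.149) and T = 324.4 (H_out = 6.940) on hF = 6.258 gives T ≈ 323.2 K, at which ψ = 0.23.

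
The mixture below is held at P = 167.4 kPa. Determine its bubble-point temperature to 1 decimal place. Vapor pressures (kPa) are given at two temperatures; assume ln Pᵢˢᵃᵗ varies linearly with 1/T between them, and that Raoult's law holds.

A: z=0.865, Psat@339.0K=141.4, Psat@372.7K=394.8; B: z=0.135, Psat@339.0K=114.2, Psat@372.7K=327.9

T = 344.9 K

Bubble-point temperature: ΣzᵢPᵢˢᵃᵗ(T) = P. Interpolate ln Pᵢˢᵃᵗ = aᵢ + bᵢ/T.
  T = 339.0 K: ΣzᵢPᵢˢᵃᵗ = 137.73 kPa
  T = 372.7 K: ΣzᵢPᵢˢᵃᵗ = 385.77 kPa
  T = 355.9 K: ΣzᵢPᵢˢᵃᵗ = 236.55 kPa
  T = 347.4 K: ΣzᵢPᵢˢᵃᵗ = 181.40 kPa
  T = 343.2 K: ΣzᵢPᵢˢᵃᵗ = 158.33 kPa
  T = 345.3 K: ΣzᵢPᵢˢᵃᵗ = 169.54 kPa
Interpolating between 343.2 K and 345.3 K gives T ≈ 344.9 K.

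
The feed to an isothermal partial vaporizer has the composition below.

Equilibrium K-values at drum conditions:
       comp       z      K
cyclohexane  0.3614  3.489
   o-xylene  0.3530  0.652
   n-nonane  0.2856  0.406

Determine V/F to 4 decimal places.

V/F = 0.5152

Material balance + equilibrium reduce to Σ zᵢ(Kᵢ−1)/(1+V/F(Kᵢ−1)) = 0.
g(0) = ΣzᵢKᵢ − 1 = 0.6070 and g(1) = 1 − Σzᵢ/Kᵢ = -0.3484, so a root lies in (0, 1).
Newton–Raphson from V/F = 0.5:
  V/F = 0.5000: g = 0.01073, g' = -0.7110 → V/F = 0.5151
  V/F = 0.5151: g = 0.00006, g' = -0.7026 → V/F = 0.5152
Converged at V/F = 0.5152.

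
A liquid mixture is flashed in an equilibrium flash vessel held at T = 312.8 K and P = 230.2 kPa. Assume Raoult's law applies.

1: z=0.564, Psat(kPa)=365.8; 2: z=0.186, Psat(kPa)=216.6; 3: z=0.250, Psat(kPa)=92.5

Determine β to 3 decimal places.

β = 0.602

Raoult's law: Kᵢ = Pᵢˢᵃᵗ/P = Pᵢˢᵃᵗ/230.2.
  K_1 = 365.8/230.2 = 1.58905, K_2 = 216.6/230.2 = 0.94092, K_3 = 92.5/230.2 = 0.40182
Rachford–Rice: g(β) = Σ zᵢ(Kᵢ−1)/(1+β(Kᵢ−1)) = 0.
g(0) = ΣzᵢKᵢ − 1 = 0.172 and g(1) = 1 − Σzᵢ/Kᵢ = -0.175, so a root lies in (0, 1).
Newton–Raphson from β = 0.5:
  β = 0.500: g = 0.0320, g' = -0.300 → β = 0.607
  β = 0.607: g = -0.0014, g' = -0.327 → β = 0.603
Converged at β = 0.602.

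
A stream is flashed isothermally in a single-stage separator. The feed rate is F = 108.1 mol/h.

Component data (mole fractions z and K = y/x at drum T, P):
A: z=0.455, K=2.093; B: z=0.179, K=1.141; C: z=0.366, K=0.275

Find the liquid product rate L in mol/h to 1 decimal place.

L = 65.5 mol/h

Let β = V/F and solve Σ zᵢ(Kᵢ−1)/(1+β(Kᵢ−1)) = 0.
Feasibility: ΣzᵢKᵢ = 1.257, Σzᵢ/Kᵢ = 1.705 — both > 1, two phases present.
Newton iteration, β⁰ = 0.5:
  β = 0.500: g = -0.0711, g' = -0.704 → β = 0.399
  β = 0.399: g = -0.0032, g' = -0.648 → β = 0.394
Converged at β = 0.394.
Then V = β·F = 0.3941·108.1 = 42.6 mol/h and L = F − V = 65.5 mol/h.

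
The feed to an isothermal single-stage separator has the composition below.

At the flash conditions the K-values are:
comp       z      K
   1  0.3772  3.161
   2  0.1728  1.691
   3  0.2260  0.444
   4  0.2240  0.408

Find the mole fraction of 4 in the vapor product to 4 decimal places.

y_4 = 0.1504

Newton iteration, ψ⁰ = 0.67:
  ψ = 0.6700: g = -0.00542, g' = -0.7256 → ψ = 0.6625
Converged at ψ = 0.6625.
Compositions from xᵢ = zᵢ/(1+ψ(Kᵢ−1)), yᵢ = Kᵢxᵢ:
  1: x = 0.1551, y = 0.4903
  2: x = 0.1185, y = 0.2004
  3: x = 0.3578, y = 0.1589
  4: x = 0.3685, y = 0.1504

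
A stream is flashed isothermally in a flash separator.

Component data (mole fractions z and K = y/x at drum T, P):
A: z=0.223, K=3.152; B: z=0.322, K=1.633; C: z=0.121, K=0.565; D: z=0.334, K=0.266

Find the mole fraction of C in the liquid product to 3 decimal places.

x_C = 0.147

Let ψ = V/F and solve Σ zᵢ(Kᵢ−1)/(1+ψ(Kᵢ−1)) = 0.
Check two-phase: ΣzᵢKᵢ = 1.386 > 1 and Σzᵢ/Kᵢ = 1.738 > 1, so g(0) = 0.386 > 0 and g(1) = -0.738 < 0.
Newton iteration, ψ⁰ = 0.52:
  ψ = 0.520: g = -0.0847, g' = -0.812 → ψ = 0.416
  ψ = 0.416: g = -0.0024, g' = -0.775 → ψ = 0.413
Converged at ψ = 0.413.
Compositions from xᵢ = zᵢ/(1+ψ(Kᵢ−1)), yᵢ = Kᵢxᵢ:
  A: x = 0.118, y = 0.372
  B: x = 0.255, y = 0.417
  C: x = 0.147, y = 0.083
  D: x = 0.479, y = 0.127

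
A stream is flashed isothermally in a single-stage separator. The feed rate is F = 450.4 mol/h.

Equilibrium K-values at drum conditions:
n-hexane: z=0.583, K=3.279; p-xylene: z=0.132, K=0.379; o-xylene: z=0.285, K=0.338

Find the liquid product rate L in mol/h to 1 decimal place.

Rachford–Rice: g(ψ) = Σ zᵢ(Kᵢ−1)/(1+ψ(Kᵢ−1)) = 0.
Check two-phase: ΣzᵢKᵢ = 2.058 > 1 and Σzᵢ/Kᵢ = 1.369 > 1, so g(0) = 1.058 > 0 and g(1) = -0.369 < 0.
Iterate (Newton) starting at ψ = 0.5:
  ψ = 0.500: g = 0.2201, g' = -1.048 → ψ = 0.710
  ψ = 0.710: g = 0.0048, g' = -1.049 → ψ = 0.715
Converged at ψ = 0.715.
Then V = ψ·F = 0.7146·450.4 = 321.9 mol/h and L = F − V = 128.5 mol/h.

L = 128.5 mol/h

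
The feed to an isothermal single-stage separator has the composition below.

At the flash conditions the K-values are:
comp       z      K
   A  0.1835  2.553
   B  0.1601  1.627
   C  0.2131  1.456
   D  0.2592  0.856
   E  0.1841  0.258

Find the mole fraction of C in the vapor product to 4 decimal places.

Material balance + equilibrium reduce to Σ zᵢ(Kᵢ−1)/(1+β(Kᵢ−1)) = 0.
Check two-phase: ΣzᵢKᵢ = 1.3086 > 1 and Σzᵢ/Kᵢ = 1.3330 > 1, so g(0) = 0.3086 > 0 and g(1) = -0.3330 < 0.
Newton–Raphson from β = 0.32:
  β = 0.3200: g = 0.14051, g' = -0.4551 → β = 0.6287
  β = 0.6287: g = -0.00539, g' = -0.5351 → β = 0.6187
  β = 0.6187: g = -0.00004, g' = -0.5276 → β = 0.6186
Converged at β = 0.6186.
Compositions from xᵢ = zᵢ/(1+β(Kᵢ−1)), yᵢ = Kᵢxᵢ:
  A: x = 0.0936, y = 0.2389
  B: x = 0.1154, y = 0.1877
  C: x = 0.1662, y = 0.2420
  D: x = 0.2845, y = 0.2436
  E: x = 0.3403, y = 0.0878

y_C = 0.2420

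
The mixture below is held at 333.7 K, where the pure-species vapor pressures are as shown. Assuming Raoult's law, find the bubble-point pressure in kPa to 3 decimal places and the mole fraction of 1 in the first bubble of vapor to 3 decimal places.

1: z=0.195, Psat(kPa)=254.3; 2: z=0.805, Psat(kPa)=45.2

At the bubble point ψ → 0, so ΣzᵢKᵢ = 1 with Kᵢ = Pᵢˢᵃᵗ/P ⇒ P = ΣzᵢPᵢˢᵃᵗ.
P = 0.195·254.3 + 0.805·45.2 = 85.975 kPa
yᵢ = zᵢPᵢˢᵃᵗ/P ⇒ y_1 = 0.195·254.3/85.975 = 0.577

Pbub = 85.975 kPa, y_1 = 0.577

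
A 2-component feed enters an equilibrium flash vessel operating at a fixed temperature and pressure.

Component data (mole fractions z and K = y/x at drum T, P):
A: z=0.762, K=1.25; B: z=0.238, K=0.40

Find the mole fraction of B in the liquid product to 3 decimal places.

Binary case is linear: z₁(K₁−1)(1+β(K₂−1)) + z₂(K₂−1)(1+β(K₁−1)) = 0
⇒ β = [z₁(K₁−1)+z₂(K₂−1)] / [−(K₁−1)(K₂−1)] = 0.0477/0.1500 = 0.318
Compositions from xᵢ = zᵢ/(1+β(Kᵢ−1)), yᵢ = Kᵢxᵢ:
  A: x = 0.706, y = 0.882
  B: x = 0.294, y = 0.118

x_B = 0.294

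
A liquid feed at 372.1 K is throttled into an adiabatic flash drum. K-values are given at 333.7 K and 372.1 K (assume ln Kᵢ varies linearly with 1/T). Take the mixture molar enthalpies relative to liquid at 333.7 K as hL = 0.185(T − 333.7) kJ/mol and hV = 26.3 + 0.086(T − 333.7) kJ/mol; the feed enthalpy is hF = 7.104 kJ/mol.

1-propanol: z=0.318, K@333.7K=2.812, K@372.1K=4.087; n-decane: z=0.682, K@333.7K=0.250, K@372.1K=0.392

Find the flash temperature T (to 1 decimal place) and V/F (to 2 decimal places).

T = 350.0 K, V/F = 0.17

Adiabatic flash: solve Rachford–Rice at each trial T, then check hF = ψ·hV(T) + (1−ψ)·hL(T).
  T = 333.7 K: K = (2.812, 0.250), RR gives ψ = 0.048, H_out = 1.252 kJ/mol
  T = 372.1 K: K = (4.087, 0.392), RR gives ψ = 0.302, H_out = 13.901 kJ/mol
  T = 352.9 K: K = (3.425, 0.317), RR gives ψ = 0.184, H_out = 8.048 kJ/mol
  T = 343.3 K: K = (3.112, 0.282), RR gives ψ = 0.120, H_out = 4.823 kJ/mol
  T = 348.1 K: K = (3.267, 0.299), RR gives ψ = 0.153, H_out = 6.470 kJ/mol
  T = 350.5 K: K = (3.345, 0.308), RR gives ψ = 0.169, H_out = 7.267 kJ/mol
Linear interpolation between T = 348.1 (H_out = 6.470) and T = 350.5 (H_out = 7.267) on hF = 7.104 gives T ≈ 350.0 K, at which ψ = 0.17.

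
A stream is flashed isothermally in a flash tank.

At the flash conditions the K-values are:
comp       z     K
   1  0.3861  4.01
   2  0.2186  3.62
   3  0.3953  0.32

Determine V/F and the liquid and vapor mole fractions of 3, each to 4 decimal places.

Material balance + equilibrium reduce to Σ zᵢ(Kᵢ−1)/(1+V/F(Kᵢ−1)) = 0.
g(0) = ΣzᵢKᵢ − 1 = 1.4661 and g(1) = 1 − Σzᵢ/Kᵢ = -0.3920, so a root lies in (0, 1).
Newton–Raphson from V/F = 0.52:
  V/F = 0.5200: g = 0.27964, g' = -1.2379 → V/F = 0.7459
  V/F = 0.7459: g = 0.00653, g' = -1.2568 → V/F = 0.7511
Converged at V/F = 0.7511.
Compositions from xᵢ = zᵢ/(1+V/F(Kᵢ−1)), yᵢ = Kᵢxᵢ:
  1: x = 0.1184, y = 0.4748
  2: x = 0.0737, y = 0.2666
  3: x = 0.8079, y = 0.2585

V/F = 0.7511, x_3 = 0.8079, y_3 = 0.2585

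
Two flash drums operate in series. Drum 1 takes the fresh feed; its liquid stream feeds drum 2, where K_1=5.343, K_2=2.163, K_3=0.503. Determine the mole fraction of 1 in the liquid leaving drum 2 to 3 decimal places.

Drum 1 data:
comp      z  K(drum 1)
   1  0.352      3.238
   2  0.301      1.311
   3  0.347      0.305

x_1 (drum 2) = 0.048

Drum 1:
Rachford–Rice: g(ψ₁) = Σ zᵢ(Kᵢ−1)/(1+ψ₁(Kᵢ−1)) = 0.
g(0) = ΣzᵢKᵢ − 1 = 0.640 and g(1) = 1 − Σzᵢ/Kᵢ = -0.476, so a root lies in (0, 1).
Newton iteration, ψ₁⁰ = 0.5:
  ψ₁ = 0.500: g = 0.0832, g' = -0.808 → ψ₁ = 0.603
  ψ₁ = 0.603: g = -0.0010, g' = -0.837 → ψ₁ = 0.602
Converged at ψ₁ = 0.602.
Drum-1 compositions:
  1: x = 0.150, y = 0.486
  2: x = 0.254, y = 0.332
  3: x = 0.596, y = 0.182
Drum-2 feed = drum-1 liquid: z₂ = (0.1500, 0.2535, 0.5965).
Drum 2:
Newton iteration, ψ₂⁰ = 0.64:
  ψ₂ = 0.640: g = -0.0933, g' = -0.628 → ψ₂ = 0.491
  ψ₂ = 0.491: g = 0.0033, g' = -0.685 → ψ₂ = 0.496
Converged at ψ₂ = 0.496.
  1: x = 0.048, y = 0.254
  2: x = 0.161, y = 0.348
  3: x = 0.792, y = 0.398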